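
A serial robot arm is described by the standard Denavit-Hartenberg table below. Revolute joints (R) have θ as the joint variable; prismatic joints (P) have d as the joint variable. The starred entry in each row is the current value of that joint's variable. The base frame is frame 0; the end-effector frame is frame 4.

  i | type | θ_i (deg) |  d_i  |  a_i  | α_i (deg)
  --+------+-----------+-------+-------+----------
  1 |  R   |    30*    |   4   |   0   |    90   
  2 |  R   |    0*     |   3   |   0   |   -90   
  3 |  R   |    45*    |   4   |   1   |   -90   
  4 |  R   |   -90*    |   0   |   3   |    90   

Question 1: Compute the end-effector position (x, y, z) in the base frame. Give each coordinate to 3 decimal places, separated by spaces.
1.759 -1.632 11.000

after link 1: o_1 = (0.0000, 0.0000, 4.0000)
after link 2: o_2 = (1.5000, -2.5981, 4.0000)
after link 3: o_3 = (1.7588, -1.6322, 8.0000)
after link 4: o_4 = (1.7588, -1.6322, 11.0000)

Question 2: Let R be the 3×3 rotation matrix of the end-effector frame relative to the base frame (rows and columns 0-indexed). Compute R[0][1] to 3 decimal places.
End-effector y-axis (col 1 of R) = (-0.9659,0.2588,0.0000)
R[0][1] = -0.9659

-0.966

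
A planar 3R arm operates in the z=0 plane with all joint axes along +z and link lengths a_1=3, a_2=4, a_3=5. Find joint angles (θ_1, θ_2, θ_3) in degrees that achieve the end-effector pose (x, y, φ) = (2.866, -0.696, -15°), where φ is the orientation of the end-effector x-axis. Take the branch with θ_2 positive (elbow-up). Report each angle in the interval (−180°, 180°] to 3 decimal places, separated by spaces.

wrist centre = target − a_3·(cos φ, sin φ) = (-1.9636, 0.5981)
cos θ_2 = (4.2136−3²−4²)/(2·3·4) = -0.8661; θ_2 = 150.0088° (elbow-up)
β = atan2(0.5981,-1.9636) = 163.0600°; ψ = atan2(1.9995,-0.4644) = 103.0760°
θ_1 = β − ψ = 59.9840°
θ_3 = φ − θ_1 − θ_2 = 135.0072° (wrapped to (-180°,180°])

59.984 150.009 135.007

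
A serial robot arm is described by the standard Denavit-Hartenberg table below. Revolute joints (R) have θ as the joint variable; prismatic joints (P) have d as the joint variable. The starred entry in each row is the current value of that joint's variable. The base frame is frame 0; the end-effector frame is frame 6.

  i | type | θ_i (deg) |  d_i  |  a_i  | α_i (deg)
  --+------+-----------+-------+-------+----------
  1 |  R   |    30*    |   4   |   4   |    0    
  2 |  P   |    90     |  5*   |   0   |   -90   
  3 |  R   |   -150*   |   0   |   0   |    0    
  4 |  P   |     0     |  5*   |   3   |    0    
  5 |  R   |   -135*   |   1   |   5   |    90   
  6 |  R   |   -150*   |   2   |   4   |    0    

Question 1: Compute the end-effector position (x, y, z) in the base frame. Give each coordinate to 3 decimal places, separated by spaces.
0.134 -0.233 9.534

after link 1: o_1 = (3.4641, 2.0000, 4.0000)
after link 2: o_2 = (3.4641, 2.0000, 9.0000)
after link 3: o_3 = (3.4641, 2.0000, 9.0000)
after link 4: o_4 = (0.4330, -2.7500, 10.5000)
after link 5: o_5 = (-1.0801, -2.1293, 5.6704)
after link 6: o_6 = (0.1344, -0.2327, 9.5341)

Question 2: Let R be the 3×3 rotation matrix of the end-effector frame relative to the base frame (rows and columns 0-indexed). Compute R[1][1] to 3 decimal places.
End-effector y-axis (col 1 of R) = (0.6853,0.5451,-0.4830)
R[1][1] = 0.5451

0.545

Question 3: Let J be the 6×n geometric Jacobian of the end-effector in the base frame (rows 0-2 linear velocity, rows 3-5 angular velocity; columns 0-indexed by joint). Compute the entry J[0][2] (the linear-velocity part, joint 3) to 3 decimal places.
axis z_2 = (-0.8660,-0.5000,0.0000); lever o_n−o_2 = (-3.3297,-2.2327,0.5341)
cross product → J_v[:, 2] = (-0.2670,0.4625,0.2687)
J_ω[:, 2] = z_2
entry J[0][2] = -0.2670

-0.267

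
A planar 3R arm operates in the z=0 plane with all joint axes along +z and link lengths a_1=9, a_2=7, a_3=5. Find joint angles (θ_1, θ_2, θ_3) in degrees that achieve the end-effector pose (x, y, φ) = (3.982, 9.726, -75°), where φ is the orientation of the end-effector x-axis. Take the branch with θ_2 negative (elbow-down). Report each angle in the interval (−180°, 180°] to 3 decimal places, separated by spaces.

99.075 -45.003 -129.072

wrist centre = target − a_3·(cos φ, sin φ) = (2.6879, 14.5556)
cos θ_2 = (219.0912−9²−7²)/(2·9·7) = 0.7071; θ_2 = -45.0028° (elbow-down)
β = atan2(14.5556,2.6879) = 79.5374°; ψ = atan2(-4.9500,13.9495) = -19.5372°
θ_1 = β − ψ = 99.0746°
θ_3 = φ − θ_1 − θ_2 = -129.0719° (wrapped to (-180°,180°])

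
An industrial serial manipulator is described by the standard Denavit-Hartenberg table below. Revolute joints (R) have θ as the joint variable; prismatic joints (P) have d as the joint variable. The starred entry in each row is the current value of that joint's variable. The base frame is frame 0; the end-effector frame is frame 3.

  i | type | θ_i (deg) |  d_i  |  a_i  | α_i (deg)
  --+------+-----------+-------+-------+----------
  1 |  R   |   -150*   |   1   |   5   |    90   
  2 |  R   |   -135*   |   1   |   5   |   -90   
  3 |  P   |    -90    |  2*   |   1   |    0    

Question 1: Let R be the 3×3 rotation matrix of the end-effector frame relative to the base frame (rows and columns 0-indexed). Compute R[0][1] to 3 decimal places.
0.612

End-effector y-axis (col 1 of R) = (0.6124,0.3536,-0.7071)
R[0][1] = 0.6124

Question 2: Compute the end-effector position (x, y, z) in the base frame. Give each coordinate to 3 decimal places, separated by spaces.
after link 1: o_1 = (-4.3301, -2.5000, 1.0000)
after link 2: o_2 = (-1.7683, 0.1338, -2.5355)
after link 3: o_3 = (-3.4930, 0.2927, -3.9497)

-3.493 0.293 -3.950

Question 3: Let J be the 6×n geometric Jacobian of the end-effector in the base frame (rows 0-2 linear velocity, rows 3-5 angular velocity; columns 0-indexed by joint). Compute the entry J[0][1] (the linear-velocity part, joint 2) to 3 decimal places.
axis z_1 = (-0.5000,0.8660,0.0000); lever o_n−o_1 = (0.8371,2.7927,-4.9497)
cross product → J_v[:, 1] = (-4.2866,-2.4749,-2.1213)
J_ω[:, 1] = z_1
entry J[0][1] = -4.2866

-4.287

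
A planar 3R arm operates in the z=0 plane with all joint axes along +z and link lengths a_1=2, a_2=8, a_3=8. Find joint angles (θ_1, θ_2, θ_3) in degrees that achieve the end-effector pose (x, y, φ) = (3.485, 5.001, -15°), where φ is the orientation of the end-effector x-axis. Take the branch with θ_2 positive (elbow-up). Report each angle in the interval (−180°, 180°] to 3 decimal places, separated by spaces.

wrist centre = target − a_3·(cos φ, sin φ) = (-4.2424, 7.0716)
cos θ_2 = (68.0049−2²−8²)/(2·2·8) = 0.0002; θ_2 = 89.9913° (elbow-up)
β = atan2(7.0716,-4.2424) = 120.9606°; ψ = atan2(8.0000,2.0012) = 75.9556°
θ_1 = β − ψ = 45.0051°
θ_3 = φ − θ_1 − θ_2 = -149.9964° (wrapped to (-180°,180°])

45.005 89.991 -149.996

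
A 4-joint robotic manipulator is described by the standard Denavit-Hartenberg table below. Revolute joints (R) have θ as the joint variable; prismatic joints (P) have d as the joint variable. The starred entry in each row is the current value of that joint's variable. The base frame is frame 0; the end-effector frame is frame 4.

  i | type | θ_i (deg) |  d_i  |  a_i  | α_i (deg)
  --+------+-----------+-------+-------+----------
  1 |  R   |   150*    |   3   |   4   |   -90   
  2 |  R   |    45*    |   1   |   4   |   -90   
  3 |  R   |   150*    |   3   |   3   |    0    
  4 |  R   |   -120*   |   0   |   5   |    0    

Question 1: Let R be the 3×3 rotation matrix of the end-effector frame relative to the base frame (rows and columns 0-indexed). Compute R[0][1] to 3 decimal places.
0.739

End-effector y-axis (col 1 of R) = (0.7392,0.5732,0.3536)
R[0][1] = 0.7392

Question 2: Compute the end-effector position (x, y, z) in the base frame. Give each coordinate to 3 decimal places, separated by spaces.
-3.637 5.564 -3.174

after link 1: o_1 = (-3.4641, 2.0000, 3.0000)
after link 2: o_2 = (-6.4136, 2.5482, 0.1716)
after link 3: o_3 = (-2.2355, 1.8680, -0.1126)
after link 4: o_4 = (-3.6371, 5.5640, -3.1745)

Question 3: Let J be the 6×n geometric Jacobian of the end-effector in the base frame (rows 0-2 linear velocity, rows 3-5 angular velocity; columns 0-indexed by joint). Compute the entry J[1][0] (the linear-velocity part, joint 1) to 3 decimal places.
-3.637

axis z_0 = ẑ; lever o_n−o_0 = (-3.6371,5.5640,-3.1745)
cross product → J_v[:, 0] = (-5.5640,-3.6371,0.0000)
J_ω[:, 0] = z_0
entry J[1][0] = -3.6371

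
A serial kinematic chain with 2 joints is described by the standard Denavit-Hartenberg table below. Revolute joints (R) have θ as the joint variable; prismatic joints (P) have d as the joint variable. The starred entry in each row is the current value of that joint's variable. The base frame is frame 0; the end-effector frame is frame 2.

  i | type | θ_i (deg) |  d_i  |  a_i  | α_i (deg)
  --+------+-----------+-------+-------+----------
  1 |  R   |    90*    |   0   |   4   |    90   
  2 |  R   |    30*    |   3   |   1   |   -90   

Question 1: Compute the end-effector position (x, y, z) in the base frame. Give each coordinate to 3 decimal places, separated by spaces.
3.000 4.866 0.500

after link 1: o_1 = (0.0000, 4.0000, 0.0000)
after link 2: o_2 = (3.0000, 4.8660, 0.5000)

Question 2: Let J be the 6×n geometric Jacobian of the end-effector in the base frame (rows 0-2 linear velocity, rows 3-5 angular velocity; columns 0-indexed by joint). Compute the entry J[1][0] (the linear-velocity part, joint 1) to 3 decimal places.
axis z_0 = ẑ; lever o_n−o_0 = (3.0000,4.8660,0.5000)
cross product → J_v[:, 0] = (-4.8660,3.0000,0.0000)
J_ω[:, 0] = z_0
entry J[1][0] = 3.0000

3.000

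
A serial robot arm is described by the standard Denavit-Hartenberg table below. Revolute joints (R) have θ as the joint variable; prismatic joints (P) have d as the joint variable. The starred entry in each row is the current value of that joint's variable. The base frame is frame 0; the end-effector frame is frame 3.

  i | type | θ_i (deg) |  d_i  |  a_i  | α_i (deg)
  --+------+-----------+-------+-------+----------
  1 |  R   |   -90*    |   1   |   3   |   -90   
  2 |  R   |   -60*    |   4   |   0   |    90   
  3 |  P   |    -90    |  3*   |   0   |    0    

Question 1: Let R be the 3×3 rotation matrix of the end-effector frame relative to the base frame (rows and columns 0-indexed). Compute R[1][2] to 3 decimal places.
End-effector z-axis (col 2 of R) = (-0.0000,0.8660,0.5000)
R[1][2] = 0.8660

0.866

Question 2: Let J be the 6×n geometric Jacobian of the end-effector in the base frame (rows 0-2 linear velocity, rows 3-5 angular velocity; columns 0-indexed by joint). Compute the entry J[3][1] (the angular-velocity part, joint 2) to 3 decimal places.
axis z_1 = (1.0000,0.0000,0.0000); lever o_n−o_1 = (4.0000,2.5981,1.5000)
cross product → J_v[:, 1] = (-0.0000,-1.5000,2.5981)
J_ω[:, 1] = z_1
entry J[3][1] = 1.0000

1.000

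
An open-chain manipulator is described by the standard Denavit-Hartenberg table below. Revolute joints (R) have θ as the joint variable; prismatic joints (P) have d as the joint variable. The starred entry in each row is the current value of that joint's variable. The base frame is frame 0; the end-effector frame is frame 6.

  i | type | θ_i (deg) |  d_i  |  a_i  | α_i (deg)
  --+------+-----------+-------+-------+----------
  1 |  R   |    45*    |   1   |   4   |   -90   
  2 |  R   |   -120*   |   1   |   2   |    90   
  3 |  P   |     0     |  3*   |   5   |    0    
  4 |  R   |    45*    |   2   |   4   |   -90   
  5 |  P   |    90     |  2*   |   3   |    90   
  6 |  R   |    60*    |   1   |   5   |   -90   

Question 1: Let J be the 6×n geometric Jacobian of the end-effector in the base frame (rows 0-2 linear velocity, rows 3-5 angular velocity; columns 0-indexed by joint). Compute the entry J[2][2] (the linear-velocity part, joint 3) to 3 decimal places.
-0.500

prismatic axis z_2 = (-0.6124,-0.6124,-0.5000)
J_v[:, 2] = z_2; J_ω[:, 2] = (0,0,0)
entry J[2][2] = -0.5000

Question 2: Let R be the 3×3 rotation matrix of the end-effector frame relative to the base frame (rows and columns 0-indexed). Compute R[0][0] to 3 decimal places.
0.090

End-effector x-axis (col 0 of R) = (0.0897,0.9557,-0.2803)
R[0][0] = 0.0897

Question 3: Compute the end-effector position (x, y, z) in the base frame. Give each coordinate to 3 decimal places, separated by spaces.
after link 1: o_1 = (2.8284, 2.8284, 1.0000)
after link 2: o_2 = (1.4142, 2.8284, 2.7321)
after link 3: o_3 = (-2.1907, -0.7765, 5.5622)
after link 4: o_4 = (-6.4154, -1.0012, 7.0117)
after link 5: o_5 = (-5.0783, 2.3359, 7.2869)
after link 6: o_6 = (-5.3799, 7.3644, 6.4976)

-5.380 7.364 6.498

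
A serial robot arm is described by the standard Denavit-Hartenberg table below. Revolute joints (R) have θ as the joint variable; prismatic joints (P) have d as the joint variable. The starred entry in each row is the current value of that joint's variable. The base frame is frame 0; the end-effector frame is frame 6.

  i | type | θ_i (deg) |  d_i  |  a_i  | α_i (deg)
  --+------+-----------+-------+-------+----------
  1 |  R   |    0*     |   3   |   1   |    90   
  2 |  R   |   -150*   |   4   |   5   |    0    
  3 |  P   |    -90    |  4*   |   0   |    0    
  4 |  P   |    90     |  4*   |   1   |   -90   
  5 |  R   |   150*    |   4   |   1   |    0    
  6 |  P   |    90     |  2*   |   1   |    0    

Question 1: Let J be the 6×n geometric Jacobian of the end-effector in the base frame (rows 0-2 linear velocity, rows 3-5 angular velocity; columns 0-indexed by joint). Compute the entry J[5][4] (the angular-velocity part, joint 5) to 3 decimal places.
-0.866

axis z_4 = (0.5000,-0.0000,-0.8660); lever o_n−o_4 = (4.1830,-0.3660,-4.5131)
cross product → J_v[:, 4] = (-0.3170,-1.3660,-0.1830)
J_ω[:, 4] = z_4
entry J[5][4] = -0.8660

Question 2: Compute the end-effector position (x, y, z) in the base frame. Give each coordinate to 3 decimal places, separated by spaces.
-0.013 -12.366 -4.513

after link 1: o_1 = (1.0000, 0.0000, 3.0000)
after link 2: o_2 = (-3.3301, -4.0000, 0.5000)
after link 3: o_3 = (-3.3301, -8.0000, 0.5000)
after link 4: o_4 = (-4.1962, -12.0000, 0.0000)
after link 5: o_5 = (-1.4462, -11.5000, -3.0311)
after link 6: o_6 = (-0.0131, -12.3660, -4.5131)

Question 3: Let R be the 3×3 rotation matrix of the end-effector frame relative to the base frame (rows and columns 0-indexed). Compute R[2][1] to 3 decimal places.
End-effector y-axis (col 1 of R) = (-0.7500,-0.5000,-0.4330)
R[2][1] = -0.4330

-0.433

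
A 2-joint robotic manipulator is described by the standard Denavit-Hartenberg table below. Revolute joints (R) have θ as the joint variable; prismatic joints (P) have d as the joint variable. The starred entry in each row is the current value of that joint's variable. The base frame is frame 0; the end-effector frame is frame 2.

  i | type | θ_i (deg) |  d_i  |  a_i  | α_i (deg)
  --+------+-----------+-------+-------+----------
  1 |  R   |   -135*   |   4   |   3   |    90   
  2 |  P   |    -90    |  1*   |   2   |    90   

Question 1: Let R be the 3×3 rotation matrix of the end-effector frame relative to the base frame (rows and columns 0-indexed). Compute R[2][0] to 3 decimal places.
-1.000

End-effector x-axis (col 0 of R) = (-0.0000,-0.0000,-1.0000)
R[2][0] = -1.0000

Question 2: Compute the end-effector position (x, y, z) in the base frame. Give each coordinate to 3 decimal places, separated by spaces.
-2.828 -1.414 2.000

after link 1: o_1 = (-2.1213, -2.1213, 4.0000)
after link 2: o_2 = (-2.8284, -1.4142, 2.0000)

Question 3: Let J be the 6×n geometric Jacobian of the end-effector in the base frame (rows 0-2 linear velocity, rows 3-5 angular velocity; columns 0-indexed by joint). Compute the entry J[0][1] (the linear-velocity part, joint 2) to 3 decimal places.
prismatic axis z_1 = (-0.7071,0.7071,0.0000)
J_v[:, 1] = z_1; J_ω[:, 1] = (0,0,0)
entry J[0][1] = -0.7071

-0.707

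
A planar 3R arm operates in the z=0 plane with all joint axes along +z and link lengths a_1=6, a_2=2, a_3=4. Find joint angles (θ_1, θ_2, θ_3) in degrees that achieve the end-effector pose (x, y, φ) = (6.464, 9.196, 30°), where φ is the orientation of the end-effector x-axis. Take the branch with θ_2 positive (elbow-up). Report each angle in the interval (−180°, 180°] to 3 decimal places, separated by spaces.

wrist centre = target − a_3·(cos φ, sin φ) = (2.9999, 7.1960)
cos θ_2 = (60.7818−6²−2²)/(2·6·2) = 0.8659; θ_2 = 30.0134° (elbow-up)
β = atan2(7.1960,2.9999) = 67.3695°; ψ = atan2(1.0004,7.7318) = 7.3724°
θ_1 = β − ψ = 59.9971°
θ_3 = φ − θ_1 − θ_2 = -60.0105° (wrapped to (-180°,180°])

59.997 30.013 -60.010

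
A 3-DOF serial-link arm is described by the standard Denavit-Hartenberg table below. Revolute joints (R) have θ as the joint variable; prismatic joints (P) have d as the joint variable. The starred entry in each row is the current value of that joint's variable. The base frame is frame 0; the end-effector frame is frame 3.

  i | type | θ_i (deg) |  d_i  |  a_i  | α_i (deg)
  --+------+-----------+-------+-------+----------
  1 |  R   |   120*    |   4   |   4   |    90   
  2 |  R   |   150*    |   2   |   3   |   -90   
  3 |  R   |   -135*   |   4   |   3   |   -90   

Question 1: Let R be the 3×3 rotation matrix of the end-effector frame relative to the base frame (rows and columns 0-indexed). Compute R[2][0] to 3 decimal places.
-0.354

End-effector x-axis (col 0 of R) = (0.3062,0.8839,-0.3536)
R[2][0] = -0.3536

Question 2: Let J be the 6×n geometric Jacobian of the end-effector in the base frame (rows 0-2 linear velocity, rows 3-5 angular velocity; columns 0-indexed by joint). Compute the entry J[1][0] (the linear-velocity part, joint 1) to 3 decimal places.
axis z_0 = ẑ; lever o_n−o_0 = (2.9496,3.1337,0.9752)
cross product → J_v[:, 0] = (-3.1337,2.9496,0.0000)
J_ω[:, 0] = z_0
entry J[1][0] = 2.9496

2.950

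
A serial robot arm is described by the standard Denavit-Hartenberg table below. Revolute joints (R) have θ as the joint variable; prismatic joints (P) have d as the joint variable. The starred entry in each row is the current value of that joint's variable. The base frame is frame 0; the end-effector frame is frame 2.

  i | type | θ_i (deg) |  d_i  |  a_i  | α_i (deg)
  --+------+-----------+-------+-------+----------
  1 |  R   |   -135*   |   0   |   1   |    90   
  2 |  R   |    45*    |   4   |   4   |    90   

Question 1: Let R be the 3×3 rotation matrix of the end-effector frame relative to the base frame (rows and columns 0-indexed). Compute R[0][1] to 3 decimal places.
-0.707

End-effector y-axis (col 1 of R) = (-0.7071,0.7071,0.0000)
R[0][1] = -0.7071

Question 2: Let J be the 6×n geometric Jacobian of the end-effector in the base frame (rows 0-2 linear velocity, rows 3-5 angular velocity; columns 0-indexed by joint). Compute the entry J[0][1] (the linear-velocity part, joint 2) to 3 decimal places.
axis z_1 = (-0.7071,0.7071,0.0000); lever o_n−o_1 = (-4.8284,0.8284,2.8284)
cross product → J_v[:, 1] = (2.0000,2.0000,2.8284)
J_ω[:, 1] = z_1
entry J[0][1] = 2.0000

2.000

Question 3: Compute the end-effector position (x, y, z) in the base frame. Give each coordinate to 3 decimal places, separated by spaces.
after link 1: o_1 = (-0.7071, -0.7071, 0.0000)
after link 2: o_2 = (-5.5355, 0.1213, 2.8284)

-5.536 0.121 2.828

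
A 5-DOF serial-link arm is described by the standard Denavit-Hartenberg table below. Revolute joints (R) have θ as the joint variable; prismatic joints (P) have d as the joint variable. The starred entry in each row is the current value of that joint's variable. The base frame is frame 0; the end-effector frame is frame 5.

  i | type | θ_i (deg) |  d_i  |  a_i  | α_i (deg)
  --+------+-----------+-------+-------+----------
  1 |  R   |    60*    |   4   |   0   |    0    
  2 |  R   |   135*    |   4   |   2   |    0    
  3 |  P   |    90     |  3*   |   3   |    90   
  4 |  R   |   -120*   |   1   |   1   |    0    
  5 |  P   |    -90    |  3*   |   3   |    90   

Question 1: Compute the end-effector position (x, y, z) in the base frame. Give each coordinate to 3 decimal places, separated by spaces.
-5.821 -1.458 11.634

after link 1: o_1 = (0.0000, 0.0000, 4.0000)
after link 2: o_2 = (-1.9319, -0.5176, 8.0000)
after link 3: o_3 = (-1.1554, -3.4154, 11.0000)
after link 4: o_4 = (-2.2507, -3.1913, 10.1340)
after link 5: o_5 = (-5.8209, -1.4582, 11.6340)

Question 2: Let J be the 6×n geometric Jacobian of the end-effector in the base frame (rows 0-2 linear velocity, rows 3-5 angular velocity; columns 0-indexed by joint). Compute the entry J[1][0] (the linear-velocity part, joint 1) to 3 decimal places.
-5.821

axis z_0 = ẑ; lever o_n−o_0 = (-5.8209,-1.4582,11.6340)
cross product → J_v[:, 0] = (1.4582,-5.8209,0.0000)
J_ω[:, 0] = z_0
entry J[1][0] = -5.8209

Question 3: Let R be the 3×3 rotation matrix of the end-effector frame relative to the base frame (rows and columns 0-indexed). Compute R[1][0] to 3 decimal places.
End-effector x-axis (col 0 of R) = (-0.2241,0.8365,0.5000)
R[1][0] = 0.8365

0.837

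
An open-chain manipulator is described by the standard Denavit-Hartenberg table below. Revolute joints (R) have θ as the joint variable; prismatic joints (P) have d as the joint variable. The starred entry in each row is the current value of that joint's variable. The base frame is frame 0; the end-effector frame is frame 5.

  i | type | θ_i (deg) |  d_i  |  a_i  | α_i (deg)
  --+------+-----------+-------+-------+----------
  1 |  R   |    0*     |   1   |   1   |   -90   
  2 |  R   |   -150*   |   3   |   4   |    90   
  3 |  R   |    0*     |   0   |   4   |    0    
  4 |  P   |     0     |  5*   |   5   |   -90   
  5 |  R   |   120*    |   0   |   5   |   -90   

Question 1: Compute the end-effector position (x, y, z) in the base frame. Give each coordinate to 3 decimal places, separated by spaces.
after link 1: o_1 = (1.0000, 0.0000, 1.0000)
after link 2: o_2 = (-2.4641, 3.0000, 3.0000)
after link 3: o_3 = (-5.9282, 3.0000, 5.0000)
after link 4: o_4 = (-12.7583, 3.0000, 3.1699)
after link 5: o_5 = (-8.4282, 3.0000, 5.6699)

-8.428 3.000 5.670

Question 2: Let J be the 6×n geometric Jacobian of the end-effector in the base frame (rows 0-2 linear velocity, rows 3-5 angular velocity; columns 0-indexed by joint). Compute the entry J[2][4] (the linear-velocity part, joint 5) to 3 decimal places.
-4.330

axis z_4 = (0.0000,1.0000,0.0000); lever o_n−o_4 = (4.3301,0.0000,2.5000)
cross product → J_v[:, 4] = (2.5000,0.0000,-4.3301)
J_ω[:, 4] = z_4
entry J[2][4] = -4.3301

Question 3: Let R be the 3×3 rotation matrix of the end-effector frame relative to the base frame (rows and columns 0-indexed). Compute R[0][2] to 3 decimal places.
0.500

End-effector z-axis (col 2 of R) = (0.5000,0.0000,-0.8660)
R[0][2] = 0.5000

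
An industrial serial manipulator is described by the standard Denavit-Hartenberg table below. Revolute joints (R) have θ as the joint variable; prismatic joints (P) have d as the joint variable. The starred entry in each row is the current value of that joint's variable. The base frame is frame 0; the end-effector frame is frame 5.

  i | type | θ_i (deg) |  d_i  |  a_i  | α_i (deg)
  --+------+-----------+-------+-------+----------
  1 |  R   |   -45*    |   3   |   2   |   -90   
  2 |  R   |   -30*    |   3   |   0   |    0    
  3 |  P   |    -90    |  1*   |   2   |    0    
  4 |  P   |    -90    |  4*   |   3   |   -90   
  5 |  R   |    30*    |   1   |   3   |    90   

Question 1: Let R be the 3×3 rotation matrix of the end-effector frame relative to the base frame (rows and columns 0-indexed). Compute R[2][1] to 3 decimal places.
End-effector y-axis (col 1 of R) = (-0.3536,0.3536,0.8660)
R[2][1] = 0.8660

0.866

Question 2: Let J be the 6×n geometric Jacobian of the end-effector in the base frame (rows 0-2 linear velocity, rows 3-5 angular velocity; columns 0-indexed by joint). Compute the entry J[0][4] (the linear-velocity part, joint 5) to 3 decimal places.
-0.919

axis z_4 = (-0.3536,0.3536,0.8660); lever o_n−o_4 = (-3.0052,0.8839,-0.4330)
cross product → J_v[:, 4] = (-0.9186,-2.7557,0.7500)
J_ω[:, 4] = z_4
entry J[0][4] = -0.9186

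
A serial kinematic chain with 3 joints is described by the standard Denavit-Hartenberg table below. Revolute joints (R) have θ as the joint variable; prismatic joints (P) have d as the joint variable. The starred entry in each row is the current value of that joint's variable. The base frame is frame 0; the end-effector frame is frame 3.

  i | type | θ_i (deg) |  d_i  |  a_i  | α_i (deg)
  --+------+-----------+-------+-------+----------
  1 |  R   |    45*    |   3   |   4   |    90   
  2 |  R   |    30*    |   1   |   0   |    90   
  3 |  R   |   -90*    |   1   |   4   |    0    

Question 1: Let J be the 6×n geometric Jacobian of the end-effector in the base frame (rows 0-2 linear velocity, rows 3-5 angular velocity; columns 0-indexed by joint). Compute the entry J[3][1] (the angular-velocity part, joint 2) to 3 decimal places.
axis z_1 = (0.7071,-0.7071,0.0000); lever o_n−o_1 = (-1.7678,2.4749,-0.8660)
cross product → J_v[:, 1] = (0.6124,0.6124,0.5000)
J_ω[:, 1] = z_1
entry J[3][1] = 0.7071

0.707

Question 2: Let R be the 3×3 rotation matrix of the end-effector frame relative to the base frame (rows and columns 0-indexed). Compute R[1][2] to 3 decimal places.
End-effector z-axis (col 2 of R) = (0.3536,0.3536,-0.8660)
R[1][2] = 0.3536

0.354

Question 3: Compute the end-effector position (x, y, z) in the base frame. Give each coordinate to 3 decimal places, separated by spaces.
1.061 5.303 2.134

after link 1: o_1 = (2.8284, 2.8284, 3.0000)
after link 2: o_2 = (3.5355, 2.1213, 3.0000)
after link 3: o_3 = (1.0607, 5.3033, 2.1340)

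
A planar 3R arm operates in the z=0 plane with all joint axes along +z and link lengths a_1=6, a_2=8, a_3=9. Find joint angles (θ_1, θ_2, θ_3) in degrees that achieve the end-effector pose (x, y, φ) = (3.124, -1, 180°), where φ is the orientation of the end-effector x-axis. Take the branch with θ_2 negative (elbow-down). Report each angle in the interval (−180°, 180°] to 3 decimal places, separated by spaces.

30.003 -60.006 -149.997

wrist centre = target − a_3·(cos φ, sin φ) = (12.1240, -1.0000)
cos θ_2 = (147.9914−6²−8²)/(2·6·8) = 0.4999; θ_2 = -60.0059° (elbow-down)
β = atan2(-1.0000,12.1240) = -4.7151°; ψ = atan2(-6.9286,9.9993) = -34.7185°
θ_1 = β − ψ = 30.0034°
θ_3 = φ − θ_1 − θ_2 = -149.9975° (wrapped to (-180°,180°])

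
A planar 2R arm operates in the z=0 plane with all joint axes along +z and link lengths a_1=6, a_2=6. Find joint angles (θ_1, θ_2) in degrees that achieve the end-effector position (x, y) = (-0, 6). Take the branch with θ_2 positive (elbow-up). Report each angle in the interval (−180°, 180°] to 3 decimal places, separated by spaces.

cos θ_2 = (36.0000−6²−6²)/(2·6·6) = -0.5000; θ_2 = 120.0000° (elbow-up)
β = atan2(6.0000,-0.0000) = 90.0000°; ψ = atan2(5.1962,3.0000) = 60.0000°
θ_1 = β − ψ = 30.0000°

30.000 120.000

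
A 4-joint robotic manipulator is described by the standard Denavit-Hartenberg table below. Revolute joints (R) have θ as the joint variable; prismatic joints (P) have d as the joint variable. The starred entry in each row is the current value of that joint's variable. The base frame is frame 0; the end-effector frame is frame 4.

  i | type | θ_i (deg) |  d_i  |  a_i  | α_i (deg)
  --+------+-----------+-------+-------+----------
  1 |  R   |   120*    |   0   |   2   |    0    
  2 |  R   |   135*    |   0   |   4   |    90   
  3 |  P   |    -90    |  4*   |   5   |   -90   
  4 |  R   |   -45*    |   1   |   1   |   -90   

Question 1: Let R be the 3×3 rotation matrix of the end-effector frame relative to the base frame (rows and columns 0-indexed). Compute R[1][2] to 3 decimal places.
-0.183

End-effector z-axis (col 2 of R) = (0.6830,-0.1830,-0.7071)
R[1][2] = -0.1830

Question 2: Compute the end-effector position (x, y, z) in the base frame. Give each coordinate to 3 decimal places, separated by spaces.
-6.841 -1.879 -5.707

after link 1: o_1 = (-1.0000, 1.7321, 0.0000)
after link 2: o_2 = (-2.0353, -2.1317, 0.0000)
after link 3: o_3 = (-5.8990, -1.0964, -5.0000)
after link 4: o_4 = (-6.8408, -1.8793, -5.7071)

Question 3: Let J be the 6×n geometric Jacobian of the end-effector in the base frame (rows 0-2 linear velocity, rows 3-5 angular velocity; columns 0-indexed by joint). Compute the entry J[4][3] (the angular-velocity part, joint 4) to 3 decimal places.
axis z_3 = (-0.2588,-0.9659,0.0000); lever o_n−o_3 = (-0.9418,-0.7829,-0.7071)
cross product → J_v[:, 3] = (0.6830,-0.1830,-0.7071)
J_ω[:, 3] = z_3
entry J[4][3] = -0.9659

-0.966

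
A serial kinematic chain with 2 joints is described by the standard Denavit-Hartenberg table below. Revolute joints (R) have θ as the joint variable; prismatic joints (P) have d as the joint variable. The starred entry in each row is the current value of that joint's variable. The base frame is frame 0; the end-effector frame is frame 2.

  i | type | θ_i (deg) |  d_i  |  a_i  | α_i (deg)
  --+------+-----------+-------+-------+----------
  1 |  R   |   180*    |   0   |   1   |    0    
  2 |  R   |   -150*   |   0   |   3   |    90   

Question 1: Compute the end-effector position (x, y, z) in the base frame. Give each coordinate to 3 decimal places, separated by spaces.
after link 1: o_1 = (-1.0000, 0.0000, 0.0000)
after link 2: o_2 = (1.5981, 1.5000, 0.0000)

1.598 1.500 0.000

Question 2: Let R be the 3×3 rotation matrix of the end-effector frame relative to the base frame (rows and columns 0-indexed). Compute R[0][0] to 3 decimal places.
End-effector x-axis (col 0 of R) = (0.8660,0.5000,0.0000)
R[0][0] = 0.8660

0.866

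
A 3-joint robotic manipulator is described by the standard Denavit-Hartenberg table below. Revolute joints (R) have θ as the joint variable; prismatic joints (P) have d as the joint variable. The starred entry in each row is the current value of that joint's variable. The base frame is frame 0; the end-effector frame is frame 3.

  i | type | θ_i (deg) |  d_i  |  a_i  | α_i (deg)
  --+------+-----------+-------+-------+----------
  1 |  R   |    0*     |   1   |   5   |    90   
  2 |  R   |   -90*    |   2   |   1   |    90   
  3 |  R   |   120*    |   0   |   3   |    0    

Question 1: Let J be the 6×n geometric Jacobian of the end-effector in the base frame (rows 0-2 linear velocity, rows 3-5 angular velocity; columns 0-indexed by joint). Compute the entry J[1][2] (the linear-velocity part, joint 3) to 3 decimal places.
1.500

axis z_2 = (-1.0000,-0.0000,-0.0000); lever o_n−o_2 = (0.0000,-2.5981,1.5000)
cross product → J_v[:, 2] = (-0.0000,1.5000,2.5981)
J_ω[:, 2] = z_2
entry J[1][2] = 1.5000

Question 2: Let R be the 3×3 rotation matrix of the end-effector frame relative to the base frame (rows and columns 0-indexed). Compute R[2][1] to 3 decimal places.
0.866

End-effector y-axis (col 1 of R) = (-0.0000,0.5000,0.8660)
R[2][1] = 0.8660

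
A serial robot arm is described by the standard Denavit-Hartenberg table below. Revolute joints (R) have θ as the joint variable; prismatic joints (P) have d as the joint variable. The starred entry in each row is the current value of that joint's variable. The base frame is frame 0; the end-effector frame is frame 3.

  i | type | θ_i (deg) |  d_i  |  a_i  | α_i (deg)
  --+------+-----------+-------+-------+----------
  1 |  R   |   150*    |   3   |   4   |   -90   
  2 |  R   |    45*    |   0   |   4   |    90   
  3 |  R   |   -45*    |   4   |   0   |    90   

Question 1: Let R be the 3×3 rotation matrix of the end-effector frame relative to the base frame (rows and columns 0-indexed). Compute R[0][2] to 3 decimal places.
0.787

End-effector z-axis (col 2 of R) = (0.7866,0.3624,0.5000)
R[0][2] = 0.7866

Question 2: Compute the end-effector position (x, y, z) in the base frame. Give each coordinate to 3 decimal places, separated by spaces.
-8.363 4.828 3.000

after link 1: o_1 = (-3.4641, 2.0000, 3.0000)
after link 2: o_2 = (-5.9136, 3.4142, 0.1716)
after link 3: o_3 = (-8.3631, 4.8284, 3.0000)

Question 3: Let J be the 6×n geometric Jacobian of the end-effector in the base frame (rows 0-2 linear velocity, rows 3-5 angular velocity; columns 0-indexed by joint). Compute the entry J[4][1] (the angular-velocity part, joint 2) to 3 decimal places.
-0.866

axis z_1 = (-0.5000,-0.8660,0.0000); lever o_n−o_1 = (-4.8990,2.8284,0.0000)
cross product → J_v[:, 1] = (-0.0000,-0.0000,-5.6569)
J_ω[:, 1] = z_1
entry J[4][1] = -0.8660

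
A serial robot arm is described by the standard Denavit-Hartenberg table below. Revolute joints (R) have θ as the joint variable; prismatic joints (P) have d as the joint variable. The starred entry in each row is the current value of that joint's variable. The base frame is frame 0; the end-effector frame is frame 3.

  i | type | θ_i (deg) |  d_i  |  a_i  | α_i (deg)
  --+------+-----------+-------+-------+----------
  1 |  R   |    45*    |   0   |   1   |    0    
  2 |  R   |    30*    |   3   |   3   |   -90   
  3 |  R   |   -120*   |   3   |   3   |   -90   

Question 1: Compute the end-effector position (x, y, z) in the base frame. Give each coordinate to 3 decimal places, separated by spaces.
after link 1: o_1 = (0.7071, 0.7071, 0.0000)
after link 2: o_2 = (1.4836, 3.6049, 3.0000)
after link 3: o_3 = (-1.8024, 2.9325, 5.5981)

-1.802 2.932 5.598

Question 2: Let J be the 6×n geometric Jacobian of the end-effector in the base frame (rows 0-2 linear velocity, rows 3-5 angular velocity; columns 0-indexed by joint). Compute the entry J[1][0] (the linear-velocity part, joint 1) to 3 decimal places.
-1.802

axis z_0 = ẑ; lever o_n−o_0 = (-1.8024,2.9325,5.5981)
cross product → J_v[:, 0] = (-2.9325,-1.8024,0.0000)
J_ω[:, 0] = z_0
entry J[1][0] = -1.8024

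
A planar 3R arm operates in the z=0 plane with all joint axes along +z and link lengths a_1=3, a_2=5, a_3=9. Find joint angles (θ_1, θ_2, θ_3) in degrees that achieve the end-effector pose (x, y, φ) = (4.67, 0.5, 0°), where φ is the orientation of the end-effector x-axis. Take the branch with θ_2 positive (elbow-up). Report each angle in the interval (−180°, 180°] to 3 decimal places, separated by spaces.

89.998 120.002 150.000

wrist centre = target − a_3·(cos φ, sin φ) = (-4.3300, 0.5000)
cos θ_2 = (18.9989−3²−5²)/(2·3·5) = -0.5000; θ_2 = 120.0024° (elbow-up)
β = atan2(0.5000,-4.3300) = 173.4130°; ψ = atan2(4.3300,0.4998) = 83.4155°
θ_1 = β − ψ = 89.9976°
θ_3 = φ − θ_1 − θ_2 = 150.0000° (wrapped to (-180°,180°])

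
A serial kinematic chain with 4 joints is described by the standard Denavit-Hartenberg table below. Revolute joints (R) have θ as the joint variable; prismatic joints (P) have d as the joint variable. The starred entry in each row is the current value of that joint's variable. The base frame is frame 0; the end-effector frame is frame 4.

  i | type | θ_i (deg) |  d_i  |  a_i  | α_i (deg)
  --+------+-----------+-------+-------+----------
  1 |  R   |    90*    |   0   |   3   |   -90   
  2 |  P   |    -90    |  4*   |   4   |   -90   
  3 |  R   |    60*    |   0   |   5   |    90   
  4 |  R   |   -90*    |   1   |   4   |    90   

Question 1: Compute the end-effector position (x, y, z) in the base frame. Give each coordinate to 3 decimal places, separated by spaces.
after link 1: o_1 = (0.0000, 3.0000, 0.0000)
after link 2: o_2 = (-4.0000, 3.0000, 4.0000)
after link 3: o_3 = (0.3301, 3.0000, 6.5000)
after link 4: o_4 = (-0.1699, -1.0000, 7.3660)

-0.170 -1.000 7.366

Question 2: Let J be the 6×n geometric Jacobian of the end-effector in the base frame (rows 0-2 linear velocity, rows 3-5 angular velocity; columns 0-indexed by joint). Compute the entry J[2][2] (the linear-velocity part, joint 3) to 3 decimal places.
-3.830

axis z_2 = (-0.0000,1.0000,-0.0000); lever o_n−o_2 = (3.8301,-4.0000,3.3660)
cross product → J_v[:, 2] = (3.3660,-0.0000,-3.8301)
J_ω[:, 2] = z_2
entry J[2][2] = -3.8301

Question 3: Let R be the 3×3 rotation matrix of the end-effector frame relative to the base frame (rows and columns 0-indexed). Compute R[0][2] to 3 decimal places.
-0.866

End-effector z-axis (col 2 of R) = (-0.8660,-0.0000,-0.5000)
R[0][2] = -0.8660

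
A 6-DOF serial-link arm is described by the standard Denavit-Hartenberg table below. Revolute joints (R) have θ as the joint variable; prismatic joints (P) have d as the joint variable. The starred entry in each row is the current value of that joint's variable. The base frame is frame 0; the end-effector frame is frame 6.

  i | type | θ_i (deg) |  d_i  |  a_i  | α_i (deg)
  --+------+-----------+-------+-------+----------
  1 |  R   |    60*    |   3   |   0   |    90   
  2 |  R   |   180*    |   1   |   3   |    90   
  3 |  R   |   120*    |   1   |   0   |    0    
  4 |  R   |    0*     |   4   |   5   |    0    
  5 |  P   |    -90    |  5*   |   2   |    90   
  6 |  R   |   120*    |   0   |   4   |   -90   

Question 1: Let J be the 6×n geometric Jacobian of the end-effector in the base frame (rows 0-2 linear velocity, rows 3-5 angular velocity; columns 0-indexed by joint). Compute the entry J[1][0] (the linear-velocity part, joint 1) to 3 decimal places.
axis z_0 = ẑ; lever o_n−o_0 = (4.3660,-3.0981,16.4641)
cross product → J_v[:, 0] = (3.0981,4.3660,-0.0000)
J_ω[:, 0] = z_0
entry J[1][0] = 4.3660

4.366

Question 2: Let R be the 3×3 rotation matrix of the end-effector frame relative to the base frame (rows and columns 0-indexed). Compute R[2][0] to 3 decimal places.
0.866

End-effector x-axis (col 0 of R) = (0.0000,0.5000,0.8660)
R[2][0] = 0.8660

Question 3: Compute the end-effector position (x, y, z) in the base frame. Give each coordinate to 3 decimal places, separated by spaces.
after link 1: o_1 = (0.0000, 0.0000, 3.0000)
after link 2: o_2 = (-0.6340, -3.0981, 3.0000)
after link 3: o_3 = (-0.6340, -3.0981, 4.0000)
after link 4: o_4 = (4.3660, -3.0981, 8.0000)
after link 5: o_5 = (4.3660, -5.0981, 13.0000)
after link 6: o_6 = (4.3660, -3.0981, 16.4641)

4.366 -3.098 16.464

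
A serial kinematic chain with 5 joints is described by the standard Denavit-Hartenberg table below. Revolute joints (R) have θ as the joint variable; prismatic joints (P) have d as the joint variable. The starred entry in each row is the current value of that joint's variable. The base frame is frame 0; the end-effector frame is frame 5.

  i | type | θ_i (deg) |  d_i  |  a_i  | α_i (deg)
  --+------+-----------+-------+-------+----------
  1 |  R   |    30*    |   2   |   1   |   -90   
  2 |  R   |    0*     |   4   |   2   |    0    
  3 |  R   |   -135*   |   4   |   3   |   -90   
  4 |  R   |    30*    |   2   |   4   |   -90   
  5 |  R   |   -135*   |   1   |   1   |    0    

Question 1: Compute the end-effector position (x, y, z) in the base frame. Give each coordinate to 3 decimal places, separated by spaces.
-1.765 5.317 7.698

after link 1: o_1 = (0.8660, 0.5000, 2.0000)
after link 2: o_2 = (0.5981, 4.9641, 2.0000)
after link 3: o_3 = (-3.2390, 7.3675, 4.1213)
after link 4: o_4 = (-3.1356, 5.1179, 7.9850)
after link 5: o_5 = (-1.7652, 5.3173, 7.6985)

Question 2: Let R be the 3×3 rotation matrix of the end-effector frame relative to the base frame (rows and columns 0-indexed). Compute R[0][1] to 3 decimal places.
0.235

End-effector y-axis (col 1 of R) = (0.2348,-0.2727,0.9330)
R[0][1] = 0.2348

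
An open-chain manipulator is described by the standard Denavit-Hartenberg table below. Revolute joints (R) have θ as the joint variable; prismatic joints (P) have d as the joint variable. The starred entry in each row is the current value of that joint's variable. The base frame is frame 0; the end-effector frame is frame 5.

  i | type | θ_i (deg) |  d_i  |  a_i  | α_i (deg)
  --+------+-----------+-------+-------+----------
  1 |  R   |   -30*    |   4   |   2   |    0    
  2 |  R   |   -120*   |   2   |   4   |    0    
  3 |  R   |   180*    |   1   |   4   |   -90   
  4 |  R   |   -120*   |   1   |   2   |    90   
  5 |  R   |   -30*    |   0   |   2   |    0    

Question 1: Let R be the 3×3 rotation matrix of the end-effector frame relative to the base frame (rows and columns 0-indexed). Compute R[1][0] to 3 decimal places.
-0.650

End-effector x-axis (col 0 of R) = (-0.1250,-0.6495,0.7500)
R[1][0] = -0.6495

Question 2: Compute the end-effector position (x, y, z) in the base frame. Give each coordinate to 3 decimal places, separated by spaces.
0.116 -1.933 10.232

after link 1: o_1 = (1.7321, -1.0000, 4.0000)
after link 2: o_2 = (-1.7321, -3.0000, 6.0000)
after link 3: o_3 = (1.7321, -1.0000, 7.0000)
after link 4: o_4 = (0.3660, -0.6340, 8.7321)
after link 5: o_5 = (0.1160, -1.9330, 10.2321)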